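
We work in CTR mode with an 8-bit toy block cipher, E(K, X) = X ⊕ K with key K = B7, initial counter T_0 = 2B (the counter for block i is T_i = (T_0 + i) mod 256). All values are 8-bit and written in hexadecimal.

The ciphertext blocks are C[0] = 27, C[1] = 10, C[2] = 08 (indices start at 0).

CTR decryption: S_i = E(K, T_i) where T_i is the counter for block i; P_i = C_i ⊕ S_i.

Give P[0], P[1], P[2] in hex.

P[0] = BB, P[1] = 8B, P[2] = 92

P[0]: T = 2B, S = E(K, T) = 9C; 27 ⊕ 9C = BB.
P[1]: T = 2C, S = E(K, T) = 9B; 10 ⊕ 9B = 8B.
P[2]: T = 2D, S = E(K, T) = 9A; 08 ⊕ 9A = 92.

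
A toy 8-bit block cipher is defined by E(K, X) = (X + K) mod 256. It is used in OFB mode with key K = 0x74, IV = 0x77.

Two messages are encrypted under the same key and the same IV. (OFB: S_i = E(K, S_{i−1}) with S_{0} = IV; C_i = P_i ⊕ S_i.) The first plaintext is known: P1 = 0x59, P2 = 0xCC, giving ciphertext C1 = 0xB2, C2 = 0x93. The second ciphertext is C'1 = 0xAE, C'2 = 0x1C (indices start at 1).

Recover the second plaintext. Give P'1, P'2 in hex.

P'1 = 0x45, P'2 = 0x43

In OFB with a reused IV, both messages share the same keystream S_i, so C_i ⊕ C'_i = P_i ⊕ P'_i and thus P'_i = P_i ⊕ C_i ⊕ C'_i.
P'1: 0x59 ⊕ 0xB2 ⊕ 0xAE = 0x45.
P'2: 0xCC ⊕ 0x93 ⊕ 0x1C = 0x43.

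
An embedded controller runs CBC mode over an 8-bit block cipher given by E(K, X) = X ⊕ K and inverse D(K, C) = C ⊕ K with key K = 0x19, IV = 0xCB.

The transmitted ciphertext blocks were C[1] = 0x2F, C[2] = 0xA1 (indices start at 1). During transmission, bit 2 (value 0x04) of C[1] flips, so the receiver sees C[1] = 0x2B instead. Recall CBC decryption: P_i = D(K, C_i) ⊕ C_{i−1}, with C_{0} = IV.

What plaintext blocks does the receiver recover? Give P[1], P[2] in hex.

P[1] = 0xF9, P[2] = 0x93

Only C[1] changed, to 0x2B. In CBC, a change in C_i garbles P_i and flips the same bit in P_{i+1}. Decrypting the received ciphertext:
P[1]: D(K, 0x2B) = 0x32; 0x32 ⊕ 0xCB = 0xF9.
P[2]: D(K, 0xA1) = 0xB8; 0xB8 ⊕ 0x2B = 0x93.
Blocks that differ from the original plaintext: P[1], P[2].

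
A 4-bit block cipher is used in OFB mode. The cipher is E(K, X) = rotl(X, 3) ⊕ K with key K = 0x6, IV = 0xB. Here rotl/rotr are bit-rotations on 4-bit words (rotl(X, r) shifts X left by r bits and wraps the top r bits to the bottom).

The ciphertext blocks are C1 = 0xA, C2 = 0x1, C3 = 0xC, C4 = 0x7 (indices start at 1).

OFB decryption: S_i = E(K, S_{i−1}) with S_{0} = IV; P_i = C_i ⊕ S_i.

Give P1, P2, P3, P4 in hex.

P1 = 0x1, P2 = 0xA, P3 = 0x7, P4 = 0xC

P1: S = E(K, 0xB) = 0xB; 0xA ⊕ 0xB = 0x1.
P2: S = E(K, 0xB) = 0xB; 0x1 ⊕ 0xB = 0xA.
P3: S = E(K, 0xB) = 0xB; 0xC ⊕ 0xB = 0x7.
P4: S = E(K, 0xB) = 0xB; 0x7 ⊕ 0xB = 0xC.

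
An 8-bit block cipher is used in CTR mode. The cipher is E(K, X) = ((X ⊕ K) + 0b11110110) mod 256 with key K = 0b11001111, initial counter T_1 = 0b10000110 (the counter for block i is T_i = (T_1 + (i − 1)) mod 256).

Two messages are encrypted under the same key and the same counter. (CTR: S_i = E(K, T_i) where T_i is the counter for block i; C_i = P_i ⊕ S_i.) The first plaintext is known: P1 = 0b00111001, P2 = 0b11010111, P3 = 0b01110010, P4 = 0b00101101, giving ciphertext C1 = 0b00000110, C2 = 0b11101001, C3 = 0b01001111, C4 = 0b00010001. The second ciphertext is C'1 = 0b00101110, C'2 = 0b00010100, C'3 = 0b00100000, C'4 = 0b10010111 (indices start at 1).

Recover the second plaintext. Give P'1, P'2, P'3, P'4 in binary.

P'1 = 0b00010001, P'2 = 0b00101010, P'3 = 0b00011101, P'4 = 0b10101011

In CTR with a reused counter, both messages share the same keystream S_i, so C_i ⊕ C'_i = P_i ⊕ P'_i and thus P'_i = P_i ⊕ C_i ⊕ C'_i.
P'1: 0b00111001 ⊕ 0b00000110 ⊕ 0b00101110 = 0b00010001.
P'2: 0b11010111 ⊕ 0b11101001 ⊕ 0b00010100 = 0b00101010.
P'3: 0b01110010 ⊕ 0b01001111 ⊕ 0b00100000 = 0b00011101.
P'4: 0b00101101 ⊕ 0b00010001 ⊕ 0b10010111 = 0b10101011.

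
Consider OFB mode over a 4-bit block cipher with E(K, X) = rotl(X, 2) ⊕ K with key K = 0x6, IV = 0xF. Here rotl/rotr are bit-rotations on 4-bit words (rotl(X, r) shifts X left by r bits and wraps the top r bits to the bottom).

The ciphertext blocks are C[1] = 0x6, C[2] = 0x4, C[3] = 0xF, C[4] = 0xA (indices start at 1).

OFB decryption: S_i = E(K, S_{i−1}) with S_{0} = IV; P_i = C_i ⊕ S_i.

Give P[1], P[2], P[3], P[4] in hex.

P[1] = 0xF, P[2] = 0x4, P[3] = 0x9, P[4] = 0x5

P[1]: S = E(K, 0xF) = 0x9; 0x6 ⊕ 0x9 = 0xF.
P[2]: S = E(K, 0x9) = 0x0; 0x4 ⊕ 0x0 = 0x4.
P[3]: S = E(K, 0x0) = 0x6; 0xF ⊕ 0x6 = 0x9.
P[4]: S = E(K, 0x6) = 0xF; 0xA ⊕ 0xF = 0x5.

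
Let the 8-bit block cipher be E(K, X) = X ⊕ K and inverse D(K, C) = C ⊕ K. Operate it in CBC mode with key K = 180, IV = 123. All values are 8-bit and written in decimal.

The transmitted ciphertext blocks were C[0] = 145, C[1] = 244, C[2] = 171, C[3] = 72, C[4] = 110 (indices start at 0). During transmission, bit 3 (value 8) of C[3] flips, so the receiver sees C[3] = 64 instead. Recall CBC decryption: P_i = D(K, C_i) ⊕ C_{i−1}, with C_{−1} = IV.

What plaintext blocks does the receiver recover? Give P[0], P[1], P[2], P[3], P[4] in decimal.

P[0] = 94, P[1] = 209, P[2] = 235, P[3] = 95, P[4] = 154

Only C[3] changed, to 64. In CBC, a change in C_i garbles P_i and flips the same bit in P_{i+1}. Decrypting the received ciphertext:
P[0]: D(K, 145) = 37; 37 ⊕ 123 = 94.
P[1]: D(K, 244) = 64; 64 ⊕ 145 = 209.
P[2]: D(K, 171) = 31; 31 ⊕ 244 = 235.
P[3]: D(K, 64) = 244; 244 ⊕ 171 = 95.
P[4]: D(K, 110) = 218; 218 ⊕ 64 = 154.
Blocks that differ from the original plaintext: P[3], P[4].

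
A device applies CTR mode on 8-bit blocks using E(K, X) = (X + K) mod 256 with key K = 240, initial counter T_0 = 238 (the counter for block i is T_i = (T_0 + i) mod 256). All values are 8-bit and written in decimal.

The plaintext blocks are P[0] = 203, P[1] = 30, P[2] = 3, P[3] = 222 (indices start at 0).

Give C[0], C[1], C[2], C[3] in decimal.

C[0] = 21, C[1] = 193, C[2] = 227, C[3] = 63

CTR encryption: S_i = E(K, T_i) where T_i is the counter for block i; C_i = P_i ⊕ S_i.
C[0]: T = 238, S = E(K, T) = 222; 203 ⊕ 222 = 21.
C[1]: T = 239, S = E(K, T) = 223; 30 ⊕ 223 = 193.
C[2]: T = 240, S = E(K, T) = 224; 3 ⊕ 224 = 227.
C[3]: T = 241, S = E(K, T) = 225; 222 ⊕ 225 = 63.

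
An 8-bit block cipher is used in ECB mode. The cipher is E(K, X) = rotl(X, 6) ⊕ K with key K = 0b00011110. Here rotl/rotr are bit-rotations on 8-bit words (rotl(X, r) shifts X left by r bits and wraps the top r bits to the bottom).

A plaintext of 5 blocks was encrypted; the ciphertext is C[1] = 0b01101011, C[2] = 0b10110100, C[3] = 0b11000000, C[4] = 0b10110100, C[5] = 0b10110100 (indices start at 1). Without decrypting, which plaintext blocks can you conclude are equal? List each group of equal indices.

P[2] = P[4] = P[5]

ECB encrypts each block independently with the same key, so equal ciphertext blocks imply equal plaintext blocks.
C[2] = C[4] = C[5] = 0b10110100, so P[2] = P[4] = P[5].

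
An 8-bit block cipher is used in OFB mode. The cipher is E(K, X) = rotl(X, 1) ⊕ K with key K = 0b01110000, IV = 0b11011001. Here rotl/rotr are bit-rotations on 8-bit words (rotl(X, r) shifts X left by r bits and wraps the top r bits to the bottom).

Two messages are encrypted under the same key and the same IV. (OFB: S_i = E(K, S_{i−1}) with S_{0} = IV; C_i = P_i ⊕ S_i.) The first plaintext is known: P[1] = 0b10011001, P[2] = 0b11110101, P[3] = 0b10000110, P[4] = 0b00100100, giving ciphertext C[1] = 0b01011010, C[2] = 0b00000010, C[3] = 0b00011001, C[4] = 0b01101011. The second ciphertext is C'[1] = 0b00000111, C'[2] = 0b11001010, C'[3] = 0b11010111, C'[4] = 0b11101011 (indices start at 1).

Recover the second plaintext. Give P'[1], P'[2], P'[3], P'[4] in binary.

In OFB with a reused IV, both messages share the same keystream S_i, so C_i ⊕ C'_i = P_i ⊕ P'_i and thus P'_i = P_i ⊕ C_i ⊕ C'_i.
P'[1]: 0b10011001 ⊕ 0b01011010 ⊕ 0b00000111 = 0b11000100.
P'[2]: 0b11110101 ⊕ 0b00000010 ⊕ 0b11001010 = 0b00111101.
P'[3]: 0b10000110 ⊕ 0b00011001 ⊕ 0b11010111 = 0b01001000.
P'[4]: 0b00100100 ⊕ 0b01101011 ⊕ 0b11101011 = 0b10100100.

P'[1] = 0b11000100, P'[2] = 0b00111101, P'[3] = 0b01001000, P'[4] = 0b10100100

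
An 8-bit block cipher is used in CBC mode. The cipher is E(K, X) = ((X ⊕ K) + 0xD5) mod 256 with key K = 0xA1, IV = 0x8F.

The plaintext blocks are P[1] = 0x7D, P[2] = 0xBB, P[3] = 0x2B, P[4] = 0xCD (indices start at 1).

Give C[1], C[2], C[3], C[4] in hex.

CBC encryption: C_i = E(K, P_i ⊕ C_{i−1}), with C_{0} = IV.
C[1]: P[1] ⊕ 0x8F = 0xF2; E(K, 0xF2) = 0x28.
C[2]: P[2] ⊕ 0x28 = 0x93; E(K, 0x93) = 0x07.
C[3]: P[3] ⊕ 0x07 = 0x2C; E(K, 0x2C) = 0x62.
C[4]: P[4] ⊕ 0x62 = 0xAF; E(K, 0xAF) = 0xE3.

C[1] = 0x28, C[2] = 0x07, C[3] = 0x62, C[4] = 0xE3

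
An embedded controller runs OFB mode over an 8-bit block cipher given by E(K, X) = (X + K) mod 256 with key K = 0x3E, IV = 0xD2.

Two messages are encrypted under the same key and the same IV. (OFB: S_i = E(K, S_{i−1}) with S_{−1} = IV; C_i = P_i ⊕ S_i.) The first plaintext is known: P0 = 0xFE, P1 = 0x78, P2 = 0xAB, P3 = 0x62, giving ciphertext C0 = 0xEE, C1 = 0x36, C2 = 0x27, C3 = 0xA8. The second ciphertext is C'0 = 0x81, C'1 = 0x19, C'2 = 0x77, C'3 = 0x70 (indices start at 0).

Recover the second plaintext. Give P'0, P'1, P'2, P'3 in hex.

P'0 = 0x91, P'1 = 0x57, P'2 = 0xFB, P'3 = 0xBA

In OFB with a reused IV, both messages share the same keystream S_i, so C_i ⊕ C'_i = P_i ⊕ P'_i and thus P'_i = P_i ⊕ C_i ⊕ C'_i.
P'0: 0xFE ⊕ 0xEE ⊕ 0x81 = 0x91.
P'1: 0x78 ⊕ 0x36 ⊕ 0x19 = 0x57.
P'2: 0xAB ⊕ 0x27 ⊕ 0x77 = 0xFB.
P'3: 0x62 ⊕ 0xA8 ⊕ 0x70 = 0xBA.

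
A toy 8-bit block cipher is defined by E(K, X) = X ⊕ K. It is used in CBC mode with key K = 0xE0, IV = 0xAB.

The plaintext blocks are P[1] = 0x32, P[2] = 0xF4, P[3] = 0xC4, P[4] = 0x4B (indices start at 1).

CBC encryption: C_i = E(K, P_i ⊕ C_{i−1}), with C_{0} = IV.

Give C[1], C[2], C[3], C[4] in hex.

C[1]: P[1] ⊕ 0xAB = 0x99; E(K, 0x99) = 0x79.
C[2]: P[2] ⊕ 0x79 = 0x8D; E(K, 0x8D) = 0x6D.
C[3]: P[3] ⊕ 0x6D = 0xA9; E(K, 0xA9) = 0x49.
C[4]: P[4] ⊕ 0x49 = 0x02; E(K, 0x02) = 0xE2.

C[1] = 0x79, C[2] = 0x6D, C[3] = 0x49, C[4] = 0xE2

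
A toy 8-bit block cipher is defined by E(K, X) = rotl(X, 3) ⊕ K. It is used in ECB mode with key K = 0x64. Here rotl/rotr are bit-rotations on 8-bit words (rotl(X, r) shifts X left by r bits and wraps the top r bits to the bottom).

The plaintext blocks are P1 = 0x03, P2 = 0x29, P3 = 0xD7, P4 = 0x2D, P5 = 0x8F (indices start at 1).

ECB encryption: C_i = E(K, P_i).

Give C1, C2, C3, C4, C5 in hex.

C1: E(K, 0x03) = 0x7C.
C2: E(K, 0x29) = 0x2D.
C3: E(K, 0xD7) = 0xDA.
C4: E(K, 0x2D) = 0x0D.
C5: E(K, 0x8F) = 0x18.

C1 = 0x7C, C2 = 0x2D, C3 = 0xDA, C4 = 0x0D, C5 = 0x18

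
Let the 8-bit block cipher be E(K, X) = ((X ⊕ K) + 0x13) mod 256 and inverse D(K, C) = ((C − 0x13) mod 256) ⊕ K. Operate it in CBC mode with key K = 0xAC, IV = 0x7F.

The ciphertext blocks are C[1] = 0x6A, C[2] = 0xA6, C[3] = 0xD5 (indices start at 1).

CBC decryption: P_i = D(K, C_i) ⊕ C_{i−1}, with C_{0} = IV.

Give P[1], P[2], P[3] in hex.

P[1]: D(K, 0x6A) = 0xFB; 0xFB ⊕ 0x7F = 0x84.
P[2]: D(K, 0xA6) = 0x3F; 0x3F ⊕ 0x6A = 0x55.
P[3]: D(K, 0xD5) = 0x6E; 0x6E ⊕ 0xA6 = 0xC8.

P[1] = 0x84, P[2] = 0x55, P[3] = 0xC8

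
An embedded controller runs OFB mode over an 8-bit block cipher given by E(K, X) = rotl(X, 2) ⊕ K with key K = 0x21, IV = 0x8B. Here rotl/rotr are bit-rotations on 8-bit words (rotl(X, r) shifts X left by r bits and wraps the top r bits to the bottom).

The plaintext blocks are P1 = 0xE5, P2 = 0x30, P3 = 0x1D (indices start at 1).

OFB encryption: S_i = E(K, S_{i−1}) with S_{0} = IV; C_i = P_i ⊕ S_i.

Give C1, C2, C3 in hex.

C1: S = E(K, 0x8B) = 0x0F; 0xE5 ⊕ 0x0F = 0xEA.
C2: S = E(K, 0x0F) = 0x1D; 0x30 ⊕ 0x1D = 0x2D.
C3: S = E(K, 0x1D) = 0x55; 0x1D ⊕ 0x55 = 0x48.

C1 = 0xEA, C2 = 0x2D, C3 = 0x48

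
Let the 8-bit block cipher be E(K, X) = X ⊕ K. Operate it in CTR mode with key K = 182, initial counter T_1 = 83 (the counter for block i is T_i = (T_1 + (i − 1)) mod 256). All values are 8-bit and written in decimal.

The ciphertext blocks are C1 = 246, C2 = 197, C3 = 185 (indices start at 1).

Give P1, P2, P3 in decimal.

CTR decryption: S_i = E(K, T_i) where T_i is the counter for block i; P_i = C_i ⊕ S_i.
P1: T = 83, S = E(K, T) = 229; 246 ⊕ 229 = 19.
P2: T = 84, S = E(K, T) = 226; 197 ⊕ 226 = 39.
P3: T = 85, S = E(K, T) = 227; 185 ⊕ 227 = 90.

P1 = 19, P2 = 39, P3 = 90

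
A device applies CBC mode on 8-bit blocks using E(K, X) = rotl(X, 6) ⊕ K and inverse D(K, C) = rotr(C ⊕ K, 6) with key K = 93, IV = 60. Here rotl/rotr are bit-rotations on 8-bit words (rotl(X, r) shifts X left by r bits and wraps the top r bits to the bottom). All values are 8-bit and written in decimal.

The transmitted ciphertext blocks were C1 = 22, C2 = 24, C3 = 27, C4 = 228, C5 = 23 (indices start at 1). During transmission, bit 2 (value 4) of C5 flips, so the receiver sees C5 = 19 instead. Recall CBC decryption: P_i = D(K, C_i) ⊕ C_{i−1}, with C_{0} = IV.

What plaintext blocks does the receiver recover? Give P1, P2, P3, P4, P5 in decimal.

Only C5 changed, to 19. In CBC, a change in C_i garbles P_i and flips the same bit in P_{i+1}. Decrypting the received ciphertext:
P1: D(K, 22) = 45; 45 ⊕ 60 = 17.
P2: D(K, 24) = 21; 21 ⊕ 22 = 3.
P3: D(K, 27) = 25; 25 ⊕ 24 = 1.
P4: D(K, 228) = 230; 230 ⊕ 27 = 253.
P5: D(K, 19) = 57; 57 ⊕ 228 = 221.
Blocks that differ from the original plaintext: P5.

P1 = 17, P2 = 3, P3 = 1, P4 = 253, P5 = 221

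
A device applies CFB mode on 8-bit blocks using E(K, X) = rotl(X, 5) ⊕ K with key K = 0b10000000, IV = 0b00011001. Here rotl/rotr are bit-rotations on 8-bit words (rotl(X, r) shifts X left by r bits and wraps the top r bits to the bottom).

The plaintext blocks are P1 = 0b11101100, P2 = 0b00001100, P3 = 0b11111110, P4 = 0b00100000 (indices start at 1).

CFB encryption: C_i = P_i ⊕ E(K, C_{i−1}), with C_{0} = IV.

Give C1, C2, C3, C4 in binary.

C1: E(K, 0b00011001) = 0b10100011; 0b11101100 ⊕ 0b10100011 = 0b01001111.
C2: E(K, 0b01001111) = 0b01101001; 0b00001100 ⊕ 0b01101001 = 0b01100101.
C3: E(K, 0b01100101) = 0b00101100; 0b11111110 ⊕ 0b00101100 = 0b11010010.
C4: E(K, 0b11010010) = 0b11011010; 0b00100000 ⊕ 0b11011010 = 0b11111010.

C1 = 0b01001111, C2 = 0b01100101, C3 = 0b11010010, C4 = 0b11111010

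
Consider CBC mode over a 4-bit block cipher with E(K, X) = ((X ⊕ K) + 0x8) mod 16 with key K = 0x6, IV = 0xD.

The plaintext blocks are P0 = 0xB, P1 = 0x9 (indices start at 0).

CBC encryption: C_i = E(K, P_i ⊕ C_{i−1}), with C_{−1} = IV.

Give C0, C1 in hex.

C0: P0 ⊕ 0xD = 0x6; E(K, 0x6) = 0x8.
C1: P1 ⊕ 0x8 = 0x1; E(K, 0x1) = 0xF.

C0 = 0x8, C1 = 0xF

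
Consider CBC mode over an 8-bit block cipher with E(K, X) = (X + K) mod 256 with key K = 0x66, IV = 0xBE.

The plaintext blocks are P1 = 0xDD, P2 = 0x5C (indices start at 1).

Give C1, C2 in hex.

C1 = 0xC9, C2 = 0xFB

CBC encryption: C_i = E(K, P_i ⊕ C_{i−1}), with C_{0} = IV.
C1: P1 ⊕ 0xBE = 0x63; E(K, 0x63) = 0xC9.
C2: P2 ⊕ 0xC9 = 0x95; E(K, 0x95) = 0xFB.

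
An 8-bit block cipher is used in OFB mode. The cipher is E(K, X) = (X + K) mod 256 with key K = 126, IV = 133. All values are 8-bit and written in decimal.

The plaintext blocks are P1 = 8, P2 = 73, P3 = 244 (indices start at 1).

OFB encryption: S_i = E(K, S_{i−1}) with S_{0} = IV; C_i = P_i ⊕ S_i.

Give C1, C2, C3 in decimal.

C1 = 11, C2 = 200, C3 = 11

C1: S = E(K, 133) = 3; 8 ⊕ 3 = 11.
C2: S = E(K, 3) = 129; 73 ⊕ 129 = 200.
C3: S = E(K, 129) = 255; 244 ⊕ 255 = 11.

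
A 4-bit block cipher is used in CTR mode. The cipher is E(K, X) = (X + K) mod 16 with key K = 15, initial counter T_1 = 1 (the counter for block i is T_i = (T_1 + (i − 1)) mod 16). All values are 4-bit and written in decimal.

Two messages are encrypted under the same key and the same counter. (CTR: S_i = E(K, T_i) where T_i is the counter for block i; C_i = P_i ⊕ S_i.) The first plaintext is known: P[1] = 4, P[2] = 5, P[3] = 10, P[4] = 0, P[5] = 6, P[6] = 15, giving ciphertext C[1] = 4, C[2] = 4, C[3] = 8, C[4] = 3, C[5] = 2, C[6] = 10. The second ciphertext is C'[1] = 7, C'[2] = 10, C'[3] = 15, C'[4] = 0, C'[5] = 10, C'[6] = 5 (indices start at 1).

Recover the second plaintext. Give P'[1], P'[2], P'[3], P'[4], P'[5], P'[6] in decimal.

P'[1] = 7, P'[2] = 11, P'[3] = 13, P'[4] = 3, P'[5] = 14, P'[6] = 0

In CTR with a reused counter, both messages share the same keystream S_i, so C_i ⊕ C'_i = P_i ⊕ P'_i and thus P'_i = P_i ⊕ C_i ⊕ C'_i.
P'[1]: 4 ⊕ 4 ⊕ 7 = 7.
P'[2]: 5 ⊕ 4 ⊕ 10 = 11.
P'[3]: 10 ⊕ 8 ⊕ 15 = 13.
P'[4]: 0 ⊕ 3 ⊕ 0 = 3.
P'[5]: 6 ⊕ 2 ⊕ 10 = 14.
P'[6]: 15 ⊕ 10 ⊕ 5 = 0.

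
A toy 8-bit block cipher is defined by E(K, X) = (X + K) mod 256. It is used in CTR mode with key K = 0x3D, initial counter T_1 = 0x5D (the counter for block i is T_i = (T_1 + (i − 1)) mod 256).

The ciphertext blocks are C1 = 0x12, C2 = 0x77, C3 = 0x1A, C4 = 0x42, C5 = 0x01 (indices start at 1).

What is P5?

CTR decryption: S_i = E(K, T_i) where T_i is the counter for block i; P_i = C_i ⊕ S_i.
P5: T = 0x61, S = E(K, T) = 0x9E; 0x01 ⊕ 0x9E = 0x9F.

P5 = 0x9F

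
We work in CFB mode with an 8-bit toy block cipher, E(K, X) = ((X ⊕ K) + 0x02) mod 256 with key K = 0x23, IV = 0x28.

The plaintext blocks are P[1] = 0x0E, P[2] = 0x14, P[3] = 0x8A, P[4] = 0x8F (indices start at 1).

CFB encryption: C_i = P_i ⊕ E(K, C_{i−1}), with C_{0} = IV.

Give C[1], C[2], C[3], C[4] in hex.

C[1]: E(K, 0x28) = 0x0D; 0x0E ⊕ 0x0D = 0x03.
C[2]: E(K, 0x03) = 0x22; 0x14 ⊕ 0x22 = 0x36.
C[3]: E(K, 0x36) = 0x17; 0x8A ⊕ 0x17 = 0x9D.
C[4]: E(K, 0x9D) = 0xC0; 0x8F ⊕ 0xC0 = 0x4F.

C[1] = 0x03, C[2] = 0x36, C[3] = 0x9D, C[4] = 0x4F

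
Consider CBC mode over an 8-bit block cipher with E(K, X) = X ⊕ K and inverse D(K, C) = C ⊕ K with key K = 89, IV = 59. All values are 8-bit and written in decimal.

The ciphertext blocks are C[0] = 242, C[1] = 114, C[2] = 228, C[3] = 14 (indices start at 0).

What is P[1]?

P[1] = 217

CBC decryption: P_i = D(K, C_i) ⊕ C_{i−1}, with C_{−1} = IV.
P[1]: D(K, 114) = 43; 43 ⊕ 242 = 217.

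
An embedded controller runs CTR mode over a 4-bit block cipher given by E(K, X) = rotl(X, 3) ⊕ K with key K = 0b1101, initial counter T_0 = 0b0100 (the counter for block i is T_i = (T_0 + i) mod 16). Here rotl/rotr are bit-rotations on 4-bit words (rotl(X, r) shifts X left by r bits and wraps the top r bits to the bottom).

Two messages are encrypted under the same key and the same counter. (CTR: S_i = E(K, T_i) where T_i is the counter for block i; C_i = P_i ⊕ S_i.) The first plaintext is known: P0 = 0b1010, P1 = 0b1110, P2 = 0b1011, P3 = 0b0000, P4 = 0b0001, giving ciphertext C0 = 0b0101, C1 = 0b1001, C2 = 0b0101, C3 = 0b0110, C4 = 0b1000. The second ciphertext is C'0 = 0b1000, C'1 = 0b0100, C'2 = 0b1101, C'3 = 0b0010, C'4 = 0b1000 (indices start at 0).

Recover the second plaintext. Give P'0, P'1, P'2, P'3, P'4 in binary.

P'0 = 0b0111, P'1 = 0b0011, P'2 = 0b0011, P'3 = 0b0100, P'4 = 0b0001

In CTR with a reused counter, both messages share the same keystream S_i, so C_i ⊕ C'_i = P_i ⊕ P'_i and thus P'_i = P_i ⊕ C_i ⊕ C'_i.
P'0: 0b1010 ⊕ 0b0101 ⊕ 0b1000 = 0b0111.
P'1: 0b1110 ⊕ 0b1001 ⊕ 0b0100 = 0b0011.
P'2: 0b1011 ⊕ 0b0101 ⊕ 0b1101 = 0b0011.
P'3: 0b0000 ⊕ 0b0110 ⊕ 0b0010 = 0b0100.
P'4: 0b0001 ⊕ 0b1000 ⊕ 0b1000 = 0b0001.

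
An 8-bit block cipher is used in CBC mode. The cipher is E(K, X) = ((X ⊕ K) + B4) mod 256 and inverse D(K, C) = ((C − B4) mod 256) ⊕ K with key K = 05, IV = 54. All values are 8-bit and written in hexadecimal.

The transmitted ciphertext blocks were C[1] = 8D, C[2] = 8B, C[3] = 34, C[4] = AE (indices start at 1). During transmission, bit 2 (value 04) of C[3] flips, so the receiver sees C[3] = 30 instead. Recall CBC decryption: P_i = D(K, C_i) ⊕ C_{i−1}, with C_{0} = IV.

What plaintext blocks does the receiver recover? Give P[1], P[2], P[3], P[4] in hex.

Only C[3] changed, to 30. In CBC, a change in C_i garbles P_i and flips the same bit in P_{i+1}. Decrypting the received ciphertext:
P[1]: D(K, 8D) = DC; DC ⊕ 54 = 88.
P[2]: D(K, 8B) = D2; D2 ⊕ 8D = 5F.
P[3]: D(K, 30) = 79; 79 ⊕ 8B = F2.
P[4]: D(K, AE) = FF; FF ⊕ 30 = CF.
Blocks that differ from the original plaintext: P[3], P[4].

P[1] = 88, P[2] = 5F, P[3] = F2, P[4] = CF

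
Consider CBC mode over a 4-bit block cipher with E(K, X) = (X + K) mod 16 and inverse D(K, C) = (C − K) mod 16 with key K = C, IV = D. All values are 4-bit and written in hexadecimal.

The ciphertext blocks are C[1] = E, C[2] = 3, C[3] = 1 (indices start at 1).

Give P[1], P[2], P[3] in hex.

CBC decryption: P_i = D(K, C_i) ⊕ C_{i−1}, with C_{0} = IV.
P[1]: D(K, E) = 2; 2 ⊕ D = F.
P[2]: D(K, 3) = 7; 7 ⊕ E = 9.
P[3]: D(K, 1) = 5; 5 ⊕ 3 = 6.

P[1] = F, P[2] = 9, P[3] = 6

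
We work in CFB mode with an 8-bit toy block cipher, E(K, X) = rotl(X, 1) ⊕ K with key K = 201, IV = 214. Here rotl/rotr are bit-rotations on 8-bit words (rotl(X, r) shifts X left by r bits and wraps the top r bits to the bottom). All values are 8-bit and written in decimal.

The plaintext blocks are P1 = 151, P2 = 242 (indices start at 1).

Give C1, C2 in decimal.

C1 = 243, C2 = 220

CFB encryption: C_i = P_i ⊕ E(K, C_{i−1}), with C_{0} = IV.
C1: E(K, 214) = 100; 151 ⊕ 100 = 243.
C2: E(K, 243) = 46; 242 ⊕ 46 = 220.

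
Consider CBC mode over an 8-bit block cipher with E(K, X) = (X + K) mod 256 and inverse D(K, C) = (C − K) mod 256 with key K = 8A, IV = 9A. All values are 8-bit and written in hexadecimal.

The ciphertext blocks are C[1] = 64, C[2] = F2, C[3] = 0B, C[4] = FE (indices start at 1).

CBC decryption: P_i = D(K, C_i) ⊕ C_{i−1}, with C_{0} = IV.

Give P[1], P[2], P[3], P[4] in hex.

P[1] = 40, P[2] = 0C, P[3] = 73, P[4] = 7F

P[1]: D(K, 64) = DA; DA ⊕ 9A = 40.
P[2]: D(K, F2) = 68; 68 ⊕ 64 = 0C.
P[3]: D(K, 0B) = 81; 81 ⊕ F2 = 73.
P[4]: D(K, FE) = 74; 74 ⊕ 0B = 7F.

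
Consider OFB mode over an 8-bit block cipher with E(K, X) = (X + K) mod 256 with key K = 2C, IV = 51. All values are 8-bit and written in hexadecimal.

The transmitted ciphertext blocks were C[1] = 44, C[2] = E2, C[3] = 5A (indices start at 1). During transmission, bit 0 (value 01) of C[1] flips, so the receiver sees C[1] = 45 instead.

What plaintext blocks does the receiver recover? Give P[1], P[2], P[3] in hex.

OFB decryption: S_i = E(K, S_{i−1}) with S_{0} = IV; P_i = C_i ⊕ S_i.
Only C[1] changed, to 45. In OFB, a change in C_i flips the same bit in P_i only; the keystream is unaffected. Decrypting the received ciphertext:
P[1]: S = E(K, 51) = 7D; 45 ⊕ 7D = 38.
P[2]: S = E(K, 7D) = A9; E2 ⊕ A9 = 4B.
P[3]: S = E(K, A9) = D5; 5A ⊕ D5 = 8F.
Blocks that differ from the original plaintext: P[1].

P[1] = 38, P[2] = 4B, P[3] = 8F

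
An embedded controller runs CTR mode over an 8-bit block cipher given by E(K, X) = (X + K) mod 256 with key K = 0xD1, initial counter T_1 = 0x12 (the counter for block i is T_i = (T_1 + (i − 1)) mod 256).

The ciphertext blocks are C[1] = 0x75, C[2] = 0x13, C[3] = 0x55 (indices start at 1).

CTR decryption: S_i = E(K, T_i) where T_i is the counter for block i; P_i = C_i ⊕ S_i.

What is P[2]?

P[2]: T = 0x13, S = E(K, T) = 0xE4; 0x13 ⊕ 0xE4 = 0xF7.

P[2] = 0xF7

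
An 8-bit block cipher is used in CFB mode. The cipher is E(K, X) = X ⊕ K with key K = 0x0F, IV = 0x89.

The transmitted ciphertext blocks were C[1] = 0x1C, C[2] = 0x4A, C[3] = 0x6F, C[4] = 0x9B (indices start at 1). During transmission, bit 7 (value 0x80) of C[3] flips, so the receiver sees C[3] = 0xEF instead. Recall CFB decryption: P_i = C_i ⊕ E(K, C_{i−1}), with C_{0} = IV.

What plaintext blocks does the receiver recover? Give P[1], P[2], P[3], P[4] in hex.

Only C[3] changed, to 0xEF. In CFB, a change in C_i flips the same bit in P_i and garbles P_{i+1}. Decrypting the received ciphertext:
P[1]: E(K, 0x89) = 0x86; 0x1C ⊕ 0x86 = 0x9A.
P[2]: E(K, 0x1C) = 0x13; 0x4A ⊕ 0x13 = 0x59.
P[3]: E(K, 0x4A) = 0x45; 0xEF ⊕ 0x45 = 0xAA.
P[4]: E(K, 0xEF) = 0xE0; 0x9B ⊕ 0xE0 = 0x7B.
Blocks that differ from the original plaintext: P[3], P[4].

P[1] = 0x9A, P[2] = 0x59, P[3] = 0xAA, P[4] = 0x7B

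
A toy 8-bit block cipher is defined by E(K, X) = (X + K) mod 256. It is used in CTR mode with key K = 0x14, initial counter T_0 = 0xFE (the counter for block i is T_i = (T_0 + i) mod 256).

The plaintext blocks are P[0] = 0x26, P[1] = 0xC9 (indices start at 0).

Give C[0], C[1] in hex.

CTR encryption: S_i = E(K, T_i) where T_i is the counter for block i; C_i = P_i ⊕ S_i.
C[0]: T = 0xFE, S = E(K, T) = 0x12; 0x26 ⊕ 0x12 = 0x34.
C[1]: T = 0xFF, S = E(K, T) = 0x13; 0xC9 ⊕ 0x13 = 0xDA.

C[0] = 0x34, C[1] = 0xDA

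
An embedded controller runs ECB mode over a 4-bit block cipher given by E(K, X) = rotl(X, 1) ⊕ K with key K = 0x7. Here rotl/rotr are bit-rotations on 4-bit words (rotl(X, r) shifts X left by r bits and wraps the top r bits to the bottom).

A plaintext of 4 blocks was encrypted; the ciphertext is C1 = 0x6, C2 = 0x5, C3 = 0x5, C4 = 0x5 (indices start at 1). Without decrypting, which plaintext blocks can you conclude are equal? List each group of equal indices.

ECB encrypts each block independently with the same key, so equal ciphertext blocks imply equal plaintext blocks.
C2 = C3 = C4 = 0x5, so P2 = P3 = P4.

P2 = P3 = P4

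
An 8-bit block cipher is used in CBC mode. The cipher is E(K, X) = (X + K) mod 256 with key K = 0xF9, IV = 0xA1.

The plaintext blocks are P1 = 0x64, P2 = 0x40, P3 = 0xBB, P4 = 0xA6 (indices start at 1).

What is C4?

CBC encryption: C_i = E(K, P_i ⊕ C_{i−1}), with C_{0} = IV.
C1: P1 ⊕ 0xA1 = 0xC5; E(K, 0xC5) = 0xBE.
C2: P2 ⊕ 0xBE = 0xFE; E(K, 0xFE) = 0xF7.
C3: P3 ⊕ 0xF7 = 0x4C; E(K, 0x4C) = 0x45.
C4: P4 ⊕ 0x45 = 0xE3; E(K, 0xE3) = 0xDC.

C4 = 0xDC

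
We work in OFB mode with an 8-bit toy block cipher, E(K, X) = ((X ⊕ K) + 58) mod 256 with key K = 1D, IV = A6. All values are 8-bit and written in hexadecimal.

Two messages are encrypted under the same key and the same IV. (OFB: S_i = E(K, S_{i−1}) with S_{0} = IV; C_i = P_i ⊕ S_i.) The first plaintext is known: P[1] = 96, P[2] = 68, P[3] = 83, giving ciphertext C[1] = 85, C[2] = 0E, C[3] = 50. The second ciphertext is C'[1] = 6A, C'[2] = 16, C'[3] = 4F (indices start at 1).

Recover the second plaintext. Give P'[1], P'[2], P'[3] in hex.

In OFB with a reused IV, both messages share the same keystream S_i, so C_i ⊕ C'_i = P_i ⊕ P'_i and thus P'_i = P_i ⊕ C_i ⊕ C'_i.
P'[1]: 96 ⊕ 85 ⊕ 6A = 79.
P'[2]: 68 ⊕ 0E ⊕ 16 = 70.
P'[3]: 83 ⊕ 50 ⊕ 4F = 9C.

P'[1] = 79, P'[2] = 70, P'[3] = 9C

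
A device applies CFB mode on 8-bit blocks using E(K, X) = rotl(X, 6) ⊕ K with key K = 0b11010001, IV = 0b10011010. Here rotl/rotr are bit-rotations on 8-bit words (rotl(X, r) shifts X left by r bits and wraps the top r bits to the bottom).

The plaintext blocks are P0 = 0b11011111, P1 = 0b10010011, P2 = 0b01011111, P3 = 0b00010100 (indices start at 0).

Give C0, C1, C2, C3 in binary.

CFB encryption: C_i = P_i ⊕ E(K, C_{i−1}), with C_{−1} = IV.
C0: E(K, 0b10011010) = 0b01110111; 0b11011111 ⊕ 0b01110111 = 0b10101000.
C1: E(K, 0b10101000) = 0b11111011; 0b10010011 ⊕ 0b11111011 = 0b01101000.
C2: E(K, 0b01101000) = 0b11001011; 0b01011111 ⊕ 0b11001011 = 0b10010100.
C3: E(K, 0b10010100) = 0b11110100; 0b00010100 ⊕ 0b11110100 = 0b11100000.

C0 = 0b10101000, C1 = 0b01101000, C2 = 0b10010100, C3 = 0b11100000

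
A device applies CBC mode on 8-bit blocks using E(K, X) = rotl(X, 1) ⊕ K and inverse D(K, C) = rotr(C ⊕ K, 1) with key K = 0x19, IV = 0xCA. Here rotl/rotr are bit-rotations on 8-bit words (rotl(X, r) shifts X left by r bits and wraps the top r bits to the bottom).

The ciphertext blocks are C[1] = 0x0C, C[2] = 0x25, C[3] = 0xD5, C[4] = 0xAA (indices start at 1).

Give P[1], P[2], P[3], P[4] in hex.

CBC decryption: P_i = D(K, C_i) ⊕ C_{i−1}, with C_{0} = IV.
P[1]: D(K, 0x0C) = 0x8A; 0x8A ⊕ 0xCA = 0x40.
P[2]: D(K, 0x25) = 0x1E; 0x1E ⊕ 0x0C = 0x12.
P[3]: D(K, 0xD5) = 0x66; 0x66 ⊕ 0x25 = 0x43.
P[4]: D(K, 0xAA) = 0xD9; 0xD9 ⊕ 0xD5 = 0x0C.

P[1] = 0x40, P[2] = 0x12, P[3] = 0x43, P[4] = 0x0C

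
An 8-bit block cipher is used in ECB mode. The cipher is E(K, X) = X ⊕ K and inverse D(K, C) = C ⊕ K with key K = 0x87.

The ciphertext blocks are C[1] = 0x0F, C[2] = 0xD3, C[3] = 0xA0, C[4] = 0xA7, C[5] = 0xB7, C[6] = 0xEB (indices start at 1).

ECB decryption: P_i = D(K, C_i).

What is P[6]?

P[6]: D(K, 0xEB) = 0x6C.

P[6] = 0x6C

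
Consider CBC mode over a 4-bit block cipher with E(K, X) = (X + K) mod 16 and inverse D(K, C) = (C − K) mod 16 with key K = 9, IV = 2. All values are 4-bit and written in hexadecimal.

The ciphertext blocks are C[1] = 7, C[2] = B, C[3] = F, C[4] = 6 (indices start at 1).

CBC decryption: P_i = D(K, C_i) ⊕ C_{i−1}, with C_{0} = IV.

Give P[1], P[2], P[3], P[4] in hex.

P[1] = C, P[2] = 5, P[3] = D, P[4] = 2

P[1]: D(K, 7) = E; E ⊕ 2 = C.
P[2]: D(K, B) = 2; 2 ⊕ 7 = 5.
P[3]: D(K, F) = 6; 6 ⊕ B = D.
P[4]: D(K, 6) = D; D ⊕ F = 2.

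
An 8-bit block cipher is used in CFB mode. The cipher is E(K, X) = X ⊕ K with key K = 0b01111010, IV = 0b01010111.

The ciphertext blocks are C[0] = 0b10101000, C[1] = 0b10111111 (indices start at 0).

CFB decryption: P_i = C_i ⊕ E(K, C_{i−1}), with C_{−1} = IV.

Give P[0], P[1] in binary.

P[0]: E(K, 0b01010111) = 0b00101101; 0b10101000 ⊕ 0b00101101 = 0b10000101.
P[1]: E(K, 0b10101000) = 0b11010010; 0b10111111 ⊕ 0b11010010 = 0b01101101.

P[0] = 0b10000101, P[1] = 0b01101101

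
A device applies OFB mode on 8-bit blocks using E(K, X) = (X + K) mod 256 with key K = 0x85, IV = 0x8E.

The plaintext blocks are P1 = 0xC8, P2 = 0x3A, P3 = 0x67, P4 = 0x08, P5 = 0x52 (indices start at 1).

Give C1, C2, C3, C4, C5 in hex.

OFB encryption: S_i = E(K, S_{i−1}) with S_{0} = IV; C_i = P_i ⊕ S_i.
C1: S = E(K, 0x8E) = 0x13; 0xC8 ⊕ 0x13 = 0xDB.
C2: S = E(K, 0x13) = 0x98; 0x3A ⊕ 0x98 = 0xA2.
C3: S = E(K, 0x98) = 0x1D; 0x67 ⊕ 0x1D = 0x7A.
C4: S = E(K, 0x1D) = 0xA2; 0x08 ⊕ 0xA2 = 0xAA.
C5: S = E(K, 0xA2) = 0x27; 0x52 ⊕ 0x27 = 0x75.

C1 = 0xDB, C2 = 0xA2, C3 = 0x7A, C4 = 0xAA, C5 = 0x75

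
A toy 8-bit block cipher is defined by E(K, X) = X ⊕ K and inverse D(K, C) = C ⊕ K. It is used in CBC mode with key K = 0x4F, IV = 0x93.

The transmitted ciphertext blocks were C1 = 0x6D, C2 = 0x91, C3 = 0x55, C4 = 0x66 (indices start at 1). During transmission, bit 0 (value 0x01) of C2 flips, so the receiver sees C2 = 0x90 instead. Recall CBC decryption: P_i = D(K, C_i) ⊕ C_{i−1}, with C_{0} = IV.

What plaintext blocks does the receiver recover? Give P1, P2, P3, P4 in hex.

P1 = 0xB1, P2 = 0xB2, P3 = 0x8A, P4 = 0x7C

Only C2 changed, to 0x90. In CBC, a change in C_i garbles P_i and flips the same bit in P_{i+1}. Decrypting the received ciphertext:
P1: D(K, 0x6D) = 0x22; 0x22 ⊕ 0x93 = 0xB1.
P2: D(K, 0x90) = 0xDF; 0xDF ⊕ 0x6D = 0xB2.
P3: D(K, 0x55) = 0x1A; 0x1A ⊕ 0x90 = 0x8A.
P4: D(K, 0x66) = 0x29; 0x29 ⊕ 0x55 = 0x7C.
Blocks that differ from the original plaintext: P2, P3.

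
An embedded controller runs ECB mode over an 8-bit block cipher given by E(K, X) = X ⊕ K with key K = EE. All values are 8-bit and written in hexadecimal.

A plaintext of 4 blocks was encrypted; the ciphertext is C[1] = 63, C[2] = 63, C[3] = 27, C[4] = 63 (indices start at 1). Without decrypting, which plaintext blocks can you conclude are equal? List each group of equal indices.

P[1] = P[2] = P[4]

ECB encrypts each block independently with the same key, so equal ciphertext blocks imply equal plaintext blocks.
C[1] = C[2] = C[4] = 63, so P[1] = P[2] = P[4].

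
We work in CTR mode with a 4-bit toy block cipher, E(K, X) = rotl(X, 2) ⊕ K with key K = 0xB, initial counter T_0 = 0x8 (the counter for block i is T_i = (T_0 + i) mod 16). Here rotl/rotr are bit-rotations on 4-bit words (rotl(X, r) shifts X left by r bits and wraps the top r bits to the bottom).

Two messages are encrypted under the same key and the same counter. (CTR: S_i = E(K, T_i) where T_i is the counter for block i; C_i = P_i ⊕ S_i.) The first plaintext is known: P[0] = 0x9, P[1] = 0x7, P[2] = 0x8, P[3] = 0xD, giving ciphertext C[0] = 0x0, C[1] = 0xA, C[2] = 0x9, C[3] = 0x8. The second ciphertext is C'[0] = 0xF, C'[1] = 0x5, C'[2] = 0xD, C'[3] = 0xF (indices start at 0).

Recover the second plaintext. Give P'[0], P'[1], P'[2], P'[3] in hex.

In CTR with a reused counter, both messages share the same keystream S_i, so C_i ⊕ C'_i = P_i ⊕ P'_i and thus P'_i = P_i ⊕ C_i ⊕ C'_i.
P'[0]: 0x9 ⊕ 0x0 ⊕ 0xF = 0x6.
P'[1]: 0x7 ⊕ 0xA ⊕ 0x5 = 0x8.
P'[2]: 0x8 ⊕ 0x9 ⊕ 0xD = 0xC.
P'[3]: 0xD ⊕ 0x8 ⊕ 0xF = 0xA.

P'[0] = 0x6, P'[1] = 0x8, P'[2] = 0xC, P'[3] = 0xA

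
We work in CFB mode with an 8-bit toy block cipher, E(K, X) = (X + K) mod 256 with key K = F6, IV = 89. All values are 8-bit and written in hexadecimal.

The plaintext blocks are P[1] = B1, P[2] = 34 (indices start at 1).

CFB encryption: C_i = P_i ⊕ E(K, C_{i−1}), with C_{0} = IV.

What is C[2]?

C[1]: E(K, 89) = 7F; B1 ⊕ 7F = CE.
C[2]: E(K, CE) = C4; 34 ⊕ C4 = F0.

C[2] = F0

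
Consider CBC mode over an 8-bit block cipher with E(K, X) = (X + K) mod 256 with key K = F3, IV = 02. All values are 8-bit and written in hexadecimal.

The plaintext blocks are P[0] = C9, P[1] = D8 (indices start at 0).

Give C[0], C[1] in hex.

CBC encryption: C_i = E(K, P_i ⊕ C_{i−1}), with C_{−1} = IV.
C[0]: P[0] ⊕ 02 = CB; E(K, CB) = BE.
C[1]: P[1] ⊕ BE = 66; E(K, 66) = 59.

C[0] = BE, C[1] = 59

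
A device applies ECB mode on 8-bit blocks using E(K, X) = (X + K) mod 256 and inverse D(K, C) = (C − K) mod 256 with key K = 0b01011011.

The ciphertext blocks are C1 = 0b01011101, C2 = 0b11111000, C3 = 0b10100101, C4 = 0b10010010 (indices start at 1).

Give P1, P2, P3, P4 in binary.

P1 = 0b00000010, P2 = 0b10011101, P3 = 0b01001010, P4 = 0b00110111

ECB decryption: P_i = D(K, C_i).
P1: D(K, 0b01011101) = 0b00000010.
P2: D(K, 0b11111000) = 0b10011101.
P3: D(K, 0b10100101) = 0b01001010.
P4: D(K, 0b10010010) = 0b00110111.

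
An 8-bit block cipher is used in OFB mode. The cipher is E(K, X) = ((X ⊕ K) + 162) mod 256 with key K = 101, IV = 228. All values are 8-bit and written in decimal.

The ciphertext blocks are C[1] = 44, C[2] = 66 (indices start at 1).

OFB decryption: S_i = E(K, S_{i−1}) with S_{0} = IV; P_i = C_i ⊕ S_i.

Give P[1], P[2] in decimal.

P[1]: S = E(K, 228) = 35; 44 ⊕ 35 = 15.
P[2]: S = E(K, 35) = 232; 66 ⊕ 232 = 170.

P[1] = 15, P[2] = 170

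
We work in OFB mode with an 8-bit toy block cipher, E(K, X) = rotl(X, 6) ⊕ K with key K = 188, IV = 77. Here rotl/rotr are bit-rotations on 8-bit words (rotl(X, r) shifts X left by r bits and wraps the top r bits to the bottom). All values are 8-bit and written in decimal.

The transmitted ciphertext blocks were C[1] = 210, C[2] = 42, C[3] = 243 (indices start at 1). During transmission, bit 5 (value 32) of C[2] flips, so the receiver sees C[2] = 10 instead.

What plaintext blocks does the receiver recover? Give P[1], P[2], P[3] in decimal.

P[1] = 61, P[2] = 77, P[3] = 158

OFB decryption: S_i = E(K, S_{i−1}) with S_{0} = IV; P_i = C_i ⊕ S_i.
Only C[2] changed, to 10. In OFB, a change in C_i flips the same bit in P_i only; the keystream is unaffected. Decrypting the received ciphertext:
P[1]: S = E(K, 77) = 239; 210 ⊕ 239 = 61.
P[2]: S = E(K, 239) = 71; 10 ⊕ 71 = 77.
P[3]: S = E(K, 71) = 109; 243 ⊕ 109 = 158.
Blocks that differ from the original plaintext: P[2].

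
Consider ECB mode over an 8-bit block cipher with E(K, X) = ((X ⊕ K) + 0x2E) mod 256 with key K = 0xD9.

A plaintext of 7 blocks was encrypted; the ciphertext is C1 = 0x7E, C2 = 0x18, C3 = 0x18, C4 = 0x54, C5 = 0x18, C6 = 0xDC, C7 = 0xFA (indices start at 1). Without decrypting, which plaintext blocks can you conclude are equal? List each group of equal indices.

P2 = P3 = P5

ECB encrypts each block independently with the same key, so equal ciphertext blocks imply equal plaintext blocks.
C2 = C3 = C5 = 0x18, so P2 = P3 = P5.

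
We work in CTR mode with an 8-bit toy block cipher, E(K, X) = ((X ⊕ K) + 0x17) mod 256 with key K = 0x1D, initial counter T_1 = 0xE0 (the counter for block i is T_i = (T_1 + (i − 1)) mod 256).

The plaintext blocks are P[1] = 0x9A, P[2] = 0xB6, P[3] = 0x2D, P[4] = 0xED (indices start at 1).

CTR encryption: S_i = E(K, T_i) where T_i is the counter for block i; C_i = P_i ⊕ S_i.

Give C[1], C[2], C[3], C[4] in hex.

C[1]: T = 0xE0, S = E(K, T) = 0x14; 0x9A ⊕ 0x14 = 0x8E.
C[2]: T = 0xE1, S = E(K, T) = 0x13; 0xB6 ⊕ 0x13 = 0xA5.
C[3]: T = 0xE2, S = E(K, T) = 0x16; 0x2D ⊕ 0x16 = 0x3B.
C[4]: T = 0xE3, S = E(K, T) = 0x15; 0xED ⊕ 0x15 = 0xF8.

C[1] = 0x8E, C[2] = 0xA5, C[3] = 0x3B, C[4] = 0xF8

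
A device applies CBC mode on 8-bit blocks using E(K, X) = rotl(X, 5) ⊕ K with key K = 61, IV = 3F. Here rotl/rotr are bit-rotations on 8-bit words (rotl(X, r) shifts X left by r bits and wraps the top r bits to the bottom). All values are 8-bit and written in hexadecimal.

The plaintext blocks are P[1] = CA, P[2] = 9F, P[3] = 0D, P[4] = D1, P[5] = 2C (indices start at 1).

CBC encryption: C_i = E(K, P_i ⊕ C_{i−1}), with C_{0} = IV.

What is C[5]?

C[1]: P[1] ⊕ 3F = F5; E(K, F5) = DF.
C[2]: P[2] ⊕ DF = 40; E(K, 40) = 69.
C[3]: P[3] ⊕ 69 = 64; E(K, 64) = ED.
C[4]: P[4] ⊕ ED = 3C; E(K, 3C) = E6.
C[5]: P[5] ⊕ E6 = CA; E(K, CA) = 38.

C[5] = 38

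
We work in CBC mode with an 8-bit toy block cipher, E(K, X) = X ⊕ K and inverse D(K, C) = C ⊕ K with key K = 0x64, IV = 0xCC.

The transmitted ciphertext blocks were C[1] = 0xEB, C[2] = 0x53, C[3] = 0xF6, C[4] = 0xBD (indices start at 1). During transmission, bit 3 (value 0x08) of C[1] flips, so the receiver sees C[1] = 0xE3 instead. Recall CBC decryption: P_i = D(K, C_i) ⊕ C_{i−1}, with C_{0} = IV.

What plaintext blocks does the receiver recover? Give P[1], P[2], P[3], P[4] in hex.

Only C[1] changed, to 0xE3. In CBC, a change in C_i garbles P_i and flips the same bit in P_{i+1}. Decrypting the received ciphertext:
P[1]: D(K, 0xE3) = 0x87; 0x87 ⊕ 0xCC = 0x4B.
P[2]: D(K, 0x53) = 0x37; 0x37 ⊕ 0xE3 = 0xD4.
P[3]: D(K, 0xF6) = 0x92; 0x92 ⊕ 0x53 = 0xC1.
P[4]: D(K, 0xBD) = 0xD9; 0xD9 ⊕ 0xF6 = 0x2F.
Blocks that differ from the original plaintext: P[1], P[2].

P[1] = 0x4B, P[2] = 0xD4, P[3] = 0xC1, P[4] = 0x2F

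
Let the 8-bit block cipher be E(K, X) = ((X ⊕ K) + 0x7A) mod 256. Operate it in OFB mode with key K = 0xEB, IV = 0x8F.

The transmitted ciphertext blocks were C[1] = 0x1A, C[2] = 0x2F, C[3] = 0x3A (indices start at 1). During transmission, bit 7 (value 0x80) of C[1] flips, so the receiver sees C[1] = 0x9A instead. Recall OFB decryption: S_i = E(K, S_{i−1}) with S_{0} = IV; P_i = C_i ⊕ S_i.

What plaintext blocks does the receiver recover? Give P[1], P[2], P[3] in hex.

Only C[1] changed, to 0x9A. In OFB, a change in C_i flips the same bit in P_i only; the keystream is unaffected. Decrypting the received ciphertext:
P[1]: S = E(K, 0x8F) = 0xDE; 0x9A ⊕ 0xDE = 0x44.
P[2]: S = E(K, 0xDE) = 0xAF; 0x2F ⊕ 0xAF = 0x80.
P[3]: S = E(K, 0xAF) = 0xBE; 0x3A ⊕ 0xBE = 0x84.
Blocks that differ from the original plaintext: P[1].

P[1] = 0x44, P[2] = 0x80, P[3] = 0x84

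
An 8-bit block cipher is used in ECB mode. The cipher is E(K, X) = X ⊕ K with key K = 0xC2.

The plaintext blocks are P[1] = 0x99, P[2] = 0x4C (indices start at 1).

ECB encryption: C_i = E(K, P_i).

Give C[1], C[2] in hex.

C[1]: E(K, 0x99) = 0x5B.
C[2]: E(K, 0x4C) = 0x8E.

C[1] = 0x5B, C[2] = 0x8E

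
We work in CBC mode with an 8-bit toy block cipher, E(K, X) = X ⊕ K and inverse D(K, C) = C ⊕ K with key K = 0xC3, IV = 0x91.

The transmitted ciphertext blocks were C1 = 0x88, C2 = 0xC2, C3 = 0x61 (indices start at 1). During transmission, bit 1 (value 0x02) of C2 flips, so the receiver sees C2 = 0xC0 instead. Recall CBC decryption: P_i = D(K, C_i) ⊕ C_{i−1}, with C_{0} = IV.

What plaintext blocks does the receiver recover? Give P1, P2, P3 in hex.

P1 = 0xDA, P2 = 0x8B, P3 = 0x62

Only C2 changed, to 0xC0. In CBC, a change in C_i garbles P_i and flips the same bit in P_{i+1}. Decrypting the received ciphertext:
P1: D(K, 0x88) = 0x4B; 0x4B ⊕ 0x91 = 0xDA.
P2: D(K, 0xC0) = 0x03; 0x03 ⊕ 0x88 = 0x8B.
P3: D(K, 0x61) = 0xA2; 0xA2 ⊕ 0xC0 = 0x62.
Blocks that differ from the original plaintext: P2, P3.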